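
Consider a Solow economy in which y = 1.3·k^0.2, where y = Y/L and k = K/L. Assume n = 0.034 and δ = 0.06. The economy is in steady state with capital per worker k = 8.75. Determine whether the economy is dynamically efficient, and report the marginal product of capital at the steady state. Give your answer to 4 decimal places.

n + δ = 0.034 + 0.06 = 0.094.
MPK = 0.2·1.3·k^(0.2−1) = 0.2·1.3·8.75^(-0.8) ≈ 0.0459.
MPK < 0.094, so the economy is dynamically inefficient (over-saving).

dynamically inefficient; MPK ≈ 0.0459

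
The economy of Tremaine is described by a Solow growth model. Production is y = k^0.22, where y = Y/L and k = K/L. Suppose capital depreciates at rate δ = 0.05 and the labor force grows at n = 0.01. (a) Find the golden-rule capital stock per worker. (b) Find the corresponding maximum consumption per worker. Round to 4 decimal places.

(a) k_gold ≈ 5.2896; (b) c_gold ≈ 1.1252

n + δ = 0.01 + 0.05 = 0.06.
Setting f'(k) = n+δ gives 0.22·k^(0.22−1) = 0.06, hence k_gold = (0.22/0.06)^(1/0.78) ≈ 5.2896.
y_gold = 5.2896^0.22 ≈ 1.4426; c_gold = y_gold − 0.06·k_gold ≈ 1.1252.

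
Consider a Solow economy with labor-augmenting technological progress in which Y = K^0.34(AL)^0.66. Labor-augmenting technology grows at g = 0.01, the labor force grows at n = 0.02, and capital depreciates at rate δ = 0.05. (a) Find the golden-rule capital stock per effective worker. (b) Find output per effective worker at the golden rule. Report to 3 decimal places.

The effective depreciation rate is n + g + δ = 0.02 + 0.01 + 0.05 = 0.08.
Maximizing c = f(k) − (n+g+δ)·k gives f'(k) = n+g+δ, i.e. 0.34·k^(0.34−1) = 0.08, so k_gold = (0.34/0.08)^(1/0.66) ≈ 8.9558.
y_gold = 8.9558^0.34 ≈ 2.1072.

(a) k_gold ≈ 8.956; (b) y_gold ≈ 2.107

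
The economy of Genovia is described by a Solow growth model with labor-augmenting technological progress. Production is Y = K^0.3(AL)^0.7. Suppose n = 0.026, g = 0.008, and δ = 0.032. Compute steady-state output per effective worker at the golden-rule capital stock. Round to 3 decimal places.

y_gold ≈ 1.913

The effective depreciation rate is n + g + δ = 0.026 + 0.008 + 0.032 = 0.066.
Setting f'(k) = n+g+δ gives 0.3·k^(0.3−1) = 0.066, hence k_gold = (0.3/0.066)^(1/0.7) ≈ 8.6975.
Output: y_gold = k_gold^0.3 = 8.6975^0.3 ≈ 1.9135.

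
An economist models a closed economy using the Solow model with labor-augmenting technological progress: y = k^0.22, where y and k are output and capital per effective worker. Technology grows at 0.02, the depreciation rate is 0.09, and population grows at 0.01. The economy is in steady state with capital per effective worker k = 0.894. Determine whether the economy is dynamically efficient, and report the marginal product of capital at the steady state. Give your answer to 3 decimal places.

dynamically efficient; MPK ≈ 0.240

The effective depreciation rate is n + g + δ = 0.01 + 0.02 + 0.09 = 0.12.
MPK = 0.22·k^(0.22−1) = 0.22·0.894^(-0.78) ≈ 0.2401.
MPK > 0.12, so the economy is dynamically efficient (under-saving).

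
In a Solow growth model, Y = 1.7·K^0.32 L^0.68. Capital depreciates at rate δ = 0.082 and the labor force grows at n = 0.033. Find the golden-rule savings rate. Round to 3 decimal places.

Capital per worker breaks even when investment replaces (n + δ)·k; here n + δ = 0.115.
At the golden rule MPK = n+δ, and in any Cobb-Douglas steady state s = (n+δ)·k/y = MPK·k/y = capital's share 0.32.

s_gold = 0.320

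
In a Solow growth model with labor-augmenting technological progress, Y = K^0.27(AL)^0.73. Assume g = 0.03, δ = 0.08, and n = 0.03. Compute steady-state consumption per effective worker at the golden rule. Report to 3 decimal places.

c_gold ≈ 0.931

n + g + δ = 0.03 + 0.03 + 0.08 = 0.14.
At the golden rule the marginal product of capital equals n+g+δ: 0.27·k^(0.27−1) = 0.14. Solving, k_gold = (0.27/0.14)^(1/0.73) ≈ 2.4589.
y_gold = 2.4589^0.27 ≈ 1.2750.
c_gold = y_gold − (n+g+δ)·k_gold = 1.2750 − 0.14·2.4589 ≈ 0.9307.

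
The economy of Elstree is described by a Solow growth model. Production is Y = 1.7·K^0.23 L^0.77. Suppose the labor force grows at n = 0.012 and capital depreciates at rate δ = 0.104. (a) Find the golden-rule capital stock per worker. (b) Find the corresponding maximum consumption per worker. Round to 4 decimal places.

The effective depreciation rate is n + δ = 0.012 + 0.104 = 0.116.
Maximizing c = f(k) − (n+δ)·k gives f'(k) = n+δ, i.e. 0.23·1.7·k^(0.23−1) = 0.116, so k_gold = (0.23·1.7/0.116)^(1/0.77) ≈ 4.8456.
y_gold = 1.7·4.8456^0.23 ≈ 2.4439; c_gold = y_gold − 0.116·k_gold ≈ 1.8818.

(a) k_gold ≈ 4.8456; (b) c_gold ≈ 1.8818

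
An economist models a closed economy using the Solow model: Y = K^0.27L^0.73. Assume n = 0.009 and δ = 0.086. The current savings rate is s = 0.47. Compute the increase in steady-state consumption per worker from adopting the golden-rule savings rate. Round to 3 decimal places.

Δc ≈ 0.117

n + δ = 0.009 + 0.086 = 0.095.
Current steady state (s = 0.47): k* = (0.47/0.095)^(1/0.73) ≈ 8.9371, y* = 8.9371^0.27 ≈ 1.8064, c* = (1−0.47)·1.8064 ≈ 0.9574.
Golden rule sets MPK = n+δ: 0.27·k^(0.27−1) = 0.095, so k_gold = (0.27/0.095)^(1/0.73) ≈ 4.1824.
y_gold = 4.1824^0.27 ≈ 1.4716, c_gold = y_gold − 0.095·k_gold ≈ 1.0743.
Gain: Δc = 1.0743 − 0.9574 ≈ 0.1168.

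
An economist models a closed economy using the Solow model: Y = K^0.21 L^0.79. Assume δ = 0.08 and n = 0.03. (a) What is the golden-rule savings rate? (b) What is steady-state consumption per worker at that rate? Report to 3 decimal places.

(a) s_gold = 0.210; (b) c_gold ≈ 0.938

The effective depreciation rate is n + δ = 0.03 + 0.08 = 0.11.
For Cobb-Douglas, s_gold equals capital's share: s_gold = 0.21.
Maximizing c = f(k) − (n+δ)·k gives f'(k) = n+δ, i.e. 0.21·k^(0.21−1) = 0.11, so k_gold = (0.21/0.11)^(1/0.79) ≈ 2.2671.
y_gold = 2.2671^0.21 ≈ 1.1875; c_gold = (1−0.21)·y_gold ≈ 0.9382.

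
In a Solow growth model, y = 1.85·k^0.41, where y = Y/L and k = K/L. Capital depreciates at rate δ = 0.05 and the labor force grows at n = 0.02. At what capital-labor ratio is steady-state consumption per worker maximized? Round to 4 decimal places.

Break-even investment rate: n + δ = 0.02 + 0.05 = 0.07.
Golden rule sets MPK = n+δ: 0.41·1.85·k^(0.41−1) = 0.07, so k_gold = (0.41·1.85/0.07)^(1/0.59) ≈ 56.7539.

k_gold ≈ 56.7539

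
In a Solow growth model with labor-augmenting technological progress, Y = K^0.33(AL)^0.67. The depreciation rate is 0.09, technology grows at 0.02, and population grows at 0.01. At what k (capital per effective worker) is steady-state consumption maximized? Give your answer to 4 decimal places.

k_gold ≈ 4.5261

The effective depreciation rate is n + g + δ = 0.01 + 0.02 + 0.09 = 0.12.
Setting f'(k) = n+g+δ gives 0.33·k^(0.33−1) = 0.12, hence k_gold = (0.33/0.12)^(1/0.67) ≈ 4.5261.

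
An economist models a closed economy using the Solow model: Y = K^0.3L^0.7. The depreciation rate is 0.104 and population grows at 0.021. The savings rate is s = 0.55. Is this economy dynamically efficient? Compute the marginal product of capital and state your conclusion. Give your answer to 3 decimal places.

dynamically inefficient; MPK ≈ 0.068

n + δ = 0.021 + 0.104 = 0.125.
Steady-state k*: s·k^0.3 = 0.125·k gives k* = (0.55/0.125)^(1/0.7) ≈ 8.3027.
MPK = 0.3·8.3027^(-0.7) ≈ 0.0682.
MPK < n+δ = 0.125, so the economy is dynamically inefficient (over-saving).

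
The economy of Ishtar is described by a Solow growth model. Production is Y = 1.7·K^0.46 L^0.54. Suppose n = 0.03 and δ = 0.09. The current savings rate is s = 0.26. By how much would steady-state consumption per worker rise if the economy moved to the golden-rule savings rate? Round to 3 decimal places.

n + δ = 0.03 + 0.09 = 0.12.
Current steady state (s = 0.26): k* = (0.26·1.7/0.12)^(1/0.54) ≈ 11.1839, y* = 1.7·11.1839^0.46 ≈ 5.1618, c* = (1−0.26)·5.1618 ≈ 3.8197.
Maximizing c = f(k) − (n+δ)·k gives f'(k) = n+δ, i.e. 0.46·1.7·k^(0.46−1) = 0.12, so k_gold = (0.46·1.7/0.12)^(1/0.54) ≈ 32.1703.
y_gold = 1.7·32.1703^0.46 ≈ 8.3922, c_gold = y_gold − 0.12·k_gold ≈ 4.5318.
Gain: Δc = 4.5318 − 3.8197 ≈ 0.7121.

Δc ≈ 0.712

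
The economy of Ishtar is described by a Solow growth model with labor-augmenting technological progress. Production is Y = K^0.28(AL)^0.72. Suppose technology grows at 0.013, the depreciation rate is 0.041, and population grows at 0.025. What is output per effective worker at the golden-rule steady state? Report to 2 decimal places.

y_gold ≈ 1.64

n + g + δ = 0.025 + 0.013 + 0.041 = 0.079.
At the golden rule the marginal product of capital equals n+g+δ: 0.28·k^(0.28−1) = 0.079. Solving, k_gold = (0.28/0.079)^(1/0.72) ≈ 5.7975.
Output: y_gold = k_gold^0.28 = 5.7975^0.28 ≈ 1.6357.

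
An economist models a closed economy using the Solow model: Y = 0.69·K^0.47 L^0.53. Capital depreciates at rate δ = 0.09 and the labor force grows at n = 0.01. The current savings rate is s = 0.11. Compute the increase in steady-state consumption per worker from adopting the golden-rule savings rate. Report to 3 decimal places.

Δc ≈ 0.557

Capital per worker breaks even when investment replaces (n + δ)·k; here n + δ = 0.1.
Current steady state (s = 0.11): k* = (0.11·0.69/0.1)^(1/0.53) ≈ 0.5943, y* = 0.69·0.5943^0.47 ≈ 0.5403, c* = (1−0.11)·0.5403 ≈ 0.4809.
Setting f'(k) = n+δ gives 0.47·0.69·k^(0.47−1) = 0.1, hence k_gold = (0.47·0.69/0.1)^(1/0.53) ≈ 9.2056.
y_gold = 0.69·9.2056^0.47 ≈ 1.9586, c_gold = y_gold − 0.1·k_gold ≈ 1.0381.
Gain: Δc = 1.0381 − 0.4809 ≈ 0.5572.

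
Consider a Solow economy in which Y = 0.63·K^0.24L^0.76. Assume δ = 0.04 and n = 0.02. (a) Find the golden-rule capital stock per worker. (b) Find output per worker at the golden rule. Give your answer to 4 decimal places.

(a) k_gold ≈ 3.3741; (b) y_gold ≈ 0.8435

Break-even investment rate: n + δ = 0.02 + 0.04 = 0.06.
At the golden rule the marginal product of capital equals n+δ: 0.24·0.63·k^(0.24−1) = 0.06. Solving, k_gold = (0.24·0.63/0.06)^(1/0.76) ≈ 3.3741.
y_gold = 0.63·3.3741^0.24 ≈ 0.8435.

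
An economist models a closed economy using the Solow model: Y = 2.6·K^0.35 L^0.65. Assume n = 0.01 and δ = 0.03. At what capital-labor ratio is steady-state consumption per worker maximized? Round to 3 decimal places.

k_gold ≈ 122.367

Capital per worker breaks even when investment replaces (n + δ)·k; here n + δ = 0.04.
Golden rule sets MPK = n+δ: 0.35·2.6·k^(0.35−1) = 0.04, so k_gold = (0.35·2.6/0.04)^(1/0.65) ≈ 122.3668.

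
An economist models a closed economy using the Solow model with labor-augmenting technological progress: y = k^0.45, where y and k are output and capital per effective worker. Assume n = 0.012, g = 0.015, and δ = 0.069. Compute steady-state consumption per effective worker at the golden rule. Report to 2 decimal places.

c_gold ≈ 1.95

The effective depreciation rate is n + g + δ = 0.012 + 0.015 + 0.069 = 0.096.
Golden rule sets MPK = n+g+δ: 0.45·k^(0.45−1) = 0.096, so k_gold = (0.45/0.096)^(1/0.55) ≈ 16.5918.
y_gold = 16.5918^0.45 ≈ 3.5396.
c_gold = y_gold − (n+g+δ)·k_gold = 3.5396 − 0.096·16.5918 ≈ 1.9468.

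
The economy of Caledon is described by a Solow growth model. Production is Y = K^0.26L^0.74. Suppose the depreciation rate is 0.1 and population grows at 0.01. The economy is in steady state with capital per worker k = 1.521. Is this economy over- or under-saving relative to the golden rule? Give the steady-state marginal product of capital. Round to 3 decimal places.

under-saving; MPK ≈ 0.191

Capital per worker breaks even when investment replaces (n + δ)·k; here n + δ = 0.11.
MPK = 0.26·k^(0.26−1) = 0.26·1.521^(-0.74) ≈ 0.1906.
MPK > 0.11, so the economy is dynamically efficient (under-saving).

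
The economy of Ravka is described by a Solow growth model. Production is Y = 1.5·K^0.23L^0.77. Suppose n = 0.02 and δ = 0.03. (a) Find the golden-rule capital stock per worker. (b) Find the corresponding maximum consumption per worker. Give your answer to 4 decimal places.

n + δ = 0.02 + 0.03 = 0.05.
At the golden rule the marginal product of capital equals n+δ: 0.23·1.5·k^(0.23−1) = 0.05. Solving, k_gold = (0.23·1.5/0.05)^(1/0.77) ≈ 12.2861.
y_gold = 1.5·12.2861^0.23 ≈ 2.6709; c_gold = y_gold − 0.05·k_gold ≈ 2.0566.

(a) k_gold ≈ 12.2861; (b) c_gold ≈ 2.0566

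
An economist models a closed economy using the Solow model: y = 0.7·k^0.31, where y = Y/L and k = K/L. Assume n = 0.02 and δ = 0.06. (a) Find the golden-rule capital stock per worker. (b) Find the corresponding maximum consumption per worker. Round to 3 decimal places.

n + δ = 0.02 + 0.06 = 0.08.
Setting f'(k) = n+δ gives 0.31·0.7·k^(0.31−1) = 0.08, hence k_gold = (0.31·0.7/0.08)^(1/0.69) ≈ 4.2469.
y_gold = 0.7·4.2469^0.31 ≈ 1.0960; c_gold = y_gold − 0.08·k_gold ≈ 0.7562.

(a) k_gold ≈ 4.247; (b) c_gold ≈ 0.756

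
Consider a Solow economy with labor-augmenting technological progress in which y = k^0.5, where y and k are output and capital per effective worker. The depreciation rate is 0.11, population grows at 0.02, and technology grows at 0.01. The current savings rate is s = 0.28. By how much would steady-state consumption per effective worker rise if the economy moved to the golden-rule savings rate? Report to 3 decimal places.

Δc ≈ 0.346

The effective depreciation rate is n + g + δ = 0.02 + 0.01 + 0.11 = 0.14.
Current steady state (s = 0.28): k* = (0.28/0.14)^(1/0.5) ≈ 4.0000, y* = 4.0000^0.5 ≈ 2.0000, c* = (1−0.28)·2.0000 ≈ 1.4400.
Maximizing c = f(k) − (n+g+δ)·k gives f'(k) = n+g+δ, i.e. 0.5·k^(0.5−1) = 0.14, so k_gold = (0.5/0.14)^(1/0.5) ≈ 12.7551.
y_gold = 12.7551^0.5 ≈ 3.5714, c_gold = y_gold − 0.14·k_gold ≈ 1.7857.
Gain: Δc = 1.7857 − 1.4400 ≈ 0.3457.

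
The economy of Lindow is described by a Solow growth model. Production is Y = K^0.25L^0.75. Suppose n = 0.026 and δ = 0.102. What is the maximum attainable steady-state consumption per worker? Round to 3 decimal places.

c_gold ≈ 0.938

n + δ = 0.026 + 0.102 = 0.128.
At the golden rule the marginal product of capital equals n+δ: 0.25·k^(0.25−1) = 0.128. Solving, k_gold = (0.25/0.128)^(1/0.75) ≈ 2.4414.
y_gold = 2.4414^0.25 ≈ 1.2500.
c_gold = y_gold − (n+δ)·k_gold = 1.2500 − 0.128·2.4414 ≈ 0.9375.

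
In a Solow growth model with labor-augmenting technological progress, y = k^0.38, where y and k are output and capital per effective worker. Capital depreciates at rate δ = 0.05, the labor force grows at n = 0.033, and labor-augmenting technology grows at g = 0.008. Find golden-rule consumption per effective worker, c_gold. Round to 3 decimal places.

Capital per effective worker breaks even when investment replaces (n + g + δ)·k; here n + g + δ = 0.091.
At the golden rule the marginal product of capital equals n+g+δ: 0.38·k^(0.38−1) = 0.091. Solving, k_gold = (0.38/0.091)^(1/0.62) ≈ 10.0276.
y_gold = 10.0276^0.38 ≈ 2.4013.
c_gold = y_gold − (n+g+δ)·k_gold = 2.4013 − 0.091·10.0276 ≈ 1.4888.

c_gold ≈ 1.489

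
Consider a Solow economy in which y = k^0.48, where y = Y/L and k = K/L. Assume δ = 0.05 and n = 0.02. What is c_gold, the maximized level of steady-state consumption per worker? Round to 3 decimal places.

The effective depreciation rate is n + δ = 0.02 + 0.05 = 0.07.
At the golden rule the marginal product of capital equals n+δ: 0.48·k^(0.48−1) = 0.07. Solving, k_gold = (0.48/0.07)^(1/0.52) ≈ 40.5478.
y_gold = 40.5478^0.48 ≈ 5.9132.
c_gold = y_gold − (n+δ)·k_gold = 5.9132 − 0.07·40.5478 ≈ 3.0749.

c_gold ≈ 3.075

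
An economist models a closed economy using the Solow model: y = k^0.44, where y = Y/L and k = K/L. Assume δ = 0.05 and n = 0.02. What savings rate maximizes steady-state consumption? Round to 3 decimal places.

Break-even investment rate: n + δ = 0.02 + 0.05 = 0.07.
At the golden rule MPK = n+δ, and in any Cobb-Douglas steady state s = (n+δ)·k/y = MPK·k/y = capital's share 0.44.

s_gold = 0.440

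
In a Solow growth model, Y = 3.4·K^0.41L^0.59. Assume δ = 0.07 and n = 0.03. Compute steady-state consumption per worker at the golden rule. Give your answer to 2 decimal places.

Capital per worker breaks even when investment replaces (n + δ)·k; here n + δ = 0.1.
Maximizing c = f(k) − (n+δ)·k gives f'(k) = n+δ, i.e. 0.41·3.4·k^(0.41−1) = 0.1, so k_gold = (0.41·3.4/0.1)^(1/0.59) ≈ 86.9818.
y_gold = 3.4·86.9818^0.41 ≈ 21.2151.
c_gold = y_gold − (n+δ)·k_gold = 21.2151 − 0.1·86.9818 ≈ 12.5169.

c_gold ≈ 12.52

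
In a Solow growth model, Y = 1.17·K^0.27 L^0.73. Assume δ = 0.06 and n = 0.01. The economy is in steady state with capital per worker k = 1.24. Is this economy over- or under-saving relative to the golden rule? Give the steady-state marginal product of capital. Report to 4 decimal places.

The effective depreciation rate is n + δ = 0.01 + 0.06 = 0.07.
MPK = 0.27·1.17·k^(0.27−1) = 0.27·1.17·1.24^(-0.73) ≈ 0.2700.
MPK > 0.07, so the economy is dynamically efficient (under-saving).

under-saving; MPK ≈ 0.2700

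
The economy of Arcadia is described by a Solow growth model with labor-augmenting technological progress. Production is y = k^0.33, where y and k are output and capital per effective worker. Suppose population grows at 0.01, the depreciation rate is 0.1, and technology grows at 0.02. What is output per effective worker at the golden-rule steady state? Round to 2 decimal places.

y_gold ≈ 1.58

The effective depreciation rate is n + g + δ = 0.01 + 0.02 + 0.1 = 0.13.
Setting f'(k) = n+g+δ gives 0.33·k^(0.33−1) = 0.13, hence k_gold = (0.33/0.13)^(1/0.67) ≈ 4.0164.
Output: y_gold = k_gold^0.33 = 4.0164^0.33 ≈ 1.5822.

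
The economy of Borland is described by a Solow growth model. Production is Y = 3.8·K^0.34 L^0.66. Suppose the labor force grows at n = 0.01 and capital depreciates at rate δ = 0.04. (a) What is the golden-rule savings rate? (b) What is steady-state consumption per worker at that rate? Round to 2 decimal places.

(a) s_gold = 0.34; (b) c_gold ≈ 13.39

The effective depreciation rate is n + δ = 0.01 + 0.04 = 0.05.
For Cobb-Douglas, s_gold equals capital's share: s_gold = 0.34.
Golden rule sets MPK = n+δ: 0.34·3.8·k^(0.34−1) = 0.05, so k_gold = (0.34·3.8/0.05)^(1/0.66) ≈ 137.9867.
y_gold = 3.8·137.9867^0.34 ≈ 20.2922; c_gold = (1−0.34)·y_gold ≈ 13.3928.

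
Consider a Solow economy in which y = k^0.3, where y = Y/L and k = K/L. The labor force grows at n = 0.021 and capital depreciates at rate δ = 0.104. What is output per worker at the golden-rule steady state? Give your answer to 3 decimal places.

y_gold ≈ 1.455

n + δ = 0.021 + 0.104 = 0.125.
Maximizing c = f(k) − (n+δ)·k gives f'(k) = n+δ, i.e. 0.3·k^(0.3−1) = 0.125, so k_gold = (0.3/0.125)^(1/0.7) ≈ 3.4927.
Output: y_gold = k_gold^0.3 = 3.4927^0.3 ≈ 1.4553.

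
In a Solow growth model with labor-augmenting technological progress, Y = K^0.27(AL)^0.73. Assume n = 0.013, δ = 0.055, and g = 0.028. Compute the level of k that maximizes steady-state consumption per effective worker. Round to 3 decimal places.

k_gold ≈ 4.123

Break-even investment rate: n + g + δ = 0.013 + 0.028 + 0.055 = 0.096.
Maximizing c = f(k) − (n+g+δ)·k gives f'(k) = n+g+δ, i.e. 0.27·k^(0.27−1) = 0.096, so k_gold = (0.27/0.096)^(1/0.73) ≈ 4.1228.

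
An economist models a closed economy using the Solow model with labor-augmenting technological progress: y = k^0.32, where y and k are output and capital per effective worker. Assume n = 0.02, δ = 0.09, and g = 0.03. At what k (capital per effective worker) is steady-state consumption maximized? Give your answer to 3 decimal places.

k_gold ≈ 3.373

Capital per effective worker breaks even when investment replaces (n + g + δ)·k; here n + g + δ = 0.14.
Setting f'(k) = n+g+δ gives 0.32·k^(0.32−1) = 0.14, hence k_gold = (0.32/0.14)^(1/0.68) ≈ 3.3727.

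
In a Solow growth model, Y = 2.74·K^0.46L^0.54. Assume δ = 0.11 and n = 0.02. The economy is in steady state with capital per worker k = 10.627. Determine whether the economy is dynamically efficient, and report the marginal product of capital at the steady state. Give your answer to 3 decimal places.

The effective depreciation rate is n + δ = 0.02 + 0.11 = 0.13.
MPK = 0.46·2.74·k^(0.46−1) = 0.46·2.74·10.627^(-0.54) ≈ 0.3518.
MPK > 0.13, so the economy is dynamically efficient (under-saving).

dynamically efficient; MPK ≈ 0.352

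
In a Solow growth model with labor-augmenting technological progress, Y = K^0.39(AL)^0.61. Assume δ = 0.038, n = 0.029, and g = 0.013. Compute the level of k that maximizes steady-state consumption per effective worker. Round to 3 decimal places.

Break-even investment rate: n + g + δ = 0.029 + 0.013 + 0.038 = 0.08.
Golden rule sets MPK = n+g+δ: 0.39·k^(0.39−1) = 0.08, so k_gold = (0.39/0.08)^(1/0.61) ≈ 13.4223.

k_gold ≈ 13.422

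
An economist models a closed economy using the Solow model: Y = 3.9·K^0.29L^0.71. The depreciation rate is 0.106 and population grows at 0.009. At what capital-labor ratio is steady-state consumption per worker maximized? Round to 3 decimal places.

The effective depreciation rate is n + δ = 0.009 + 0.106 = 0.115.
Maximizing c = f(k) − (n+δ)·k gives f'(k) = n+δ, i.e. 0.29·3.9·k^(0.29−1) = 0.115, so k_gold = (0.29·3.9/0.115)^(1/0.71) ≈ 25.0184.

k_gold ≈ 25.018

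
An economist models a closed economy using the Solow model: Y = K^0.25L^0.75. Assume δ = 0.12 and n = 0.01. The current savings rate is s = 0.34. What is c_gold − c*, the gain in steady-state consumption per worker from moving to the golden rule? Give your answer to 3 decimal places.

n + δ = 0.01 + 0.12 = 0.13.
Current steady state (s = 0.34): k* = (0.34/0.13)^(1/0.75) ≈ 3.6034, y* = 3.6034^0.25 ≈ 1.3778, c* = (1−0.34)·1.3778 ≈ 0.9093.
Golden rule sets MPK = n+δ: 0.25·k^(0.25−1) = 0.13, so k_gold = (0.25/0.13)^(1/0.75) ≈ 2.3915.
y_gold = 2.3915^0.25 ≈ 1.2436, c_gold = y_gold − 0.13·k_gold ≈ 0.9327.
Gain: Δc = 0.9327 − 0.9093 ≈ 0.0233.

Δc ≈ 0.023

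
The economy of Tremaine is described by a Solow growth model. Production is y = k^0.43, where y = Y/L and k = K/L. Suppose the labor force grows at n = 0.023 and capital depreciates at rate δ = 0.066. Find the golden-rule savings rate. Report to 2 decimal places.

n + δ = 0.023 + 0.066 = 0.089.
At the golden rule MPK = n+δ, and in any Cobb-Douglas steady state s = (n+δ)·k/y = MPK·k/y = capital's share 0.43.

s_gold = 0.43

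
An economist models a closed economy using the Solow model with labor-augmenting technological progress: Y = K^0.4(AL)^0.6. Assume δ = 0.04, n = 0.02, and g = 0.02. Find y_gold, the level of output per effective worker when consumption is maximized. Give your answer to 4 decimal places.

Capital per effective worker breaks even when investment replaces (n + g + δ)·k; here n + g + δ = 0.08.
Maximizing c = f(k) − (n+g+δ)·k gives f'(k) = n+g+δ, i.e. 0.4·k^(0.4−1) = 0.08, so k_gold = (0.4/0.08)^(1/0.6) ≈ 14.6201.
Output: y_gold = k_gold^0.4 = 14.6201^0.4 ≈ 2.9240.

y_gold ≈ 2.9240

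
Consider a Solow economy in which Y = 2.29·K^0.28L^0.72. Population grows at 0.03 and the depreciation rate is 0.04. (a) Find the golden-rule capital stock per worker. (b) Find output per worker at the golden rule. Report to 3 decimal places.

The effective depreciation rate is n + δ = 0.03 + 0.04 = 0.07.
Golden rule sets MPK = n+δ: 0.28·2.29·k^(0.28−1) = 0.07, so k_gold = (0.28·2.29/0.07)^(1/0.72) ≈ 21.6753.
y_gold = 2.29·21.6753^0.28 ≈ 5.4188.

(a) k_gold ≈ 21.675; (b) y_gold ≈ 5.419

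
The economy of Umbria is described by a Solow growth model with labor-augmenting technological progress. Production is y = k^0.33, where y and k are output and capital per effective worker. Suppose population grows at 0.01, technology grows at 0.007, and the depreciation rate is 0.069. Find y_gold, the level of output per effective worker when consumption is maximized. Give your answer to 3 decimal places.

y_gold ≈ 1.939

n + g + δ = 0.01 + 0.007 + 0.069 = 0.086.
At the golden rule the marginal product of capital equals n+g+δ: 0.33·k^(0.33−1) = 0.086. Solving, k_gold = (0.33/0.086)^(1/0.67) ≈ 7.4416.
Output: y_gold = k_gold^0.33 = 7.4416^0.33 ≈ 1.9393.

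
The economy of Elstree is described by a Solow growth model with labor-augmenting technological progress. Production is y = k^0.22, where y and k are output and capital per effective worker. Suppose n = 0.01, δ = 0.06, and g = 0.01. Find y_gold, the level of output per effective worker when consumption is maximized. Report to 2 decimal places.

y_gold ≈ 1.33

The effective depreciation rate is n + g + δ = 0.01 + 0.01 + 0.06 = 0.08.
At the golden rule the marginal product of capital equals n+g+δ: 0.22·k^(0.22−1) = 0.08. Solving, k_gold = (0.22/0.08)^(1/0.78) ≈ 3.6580.
Output: y_gold = k_gold^0.22 = 3.6580^0.22 ≈ 1.3302.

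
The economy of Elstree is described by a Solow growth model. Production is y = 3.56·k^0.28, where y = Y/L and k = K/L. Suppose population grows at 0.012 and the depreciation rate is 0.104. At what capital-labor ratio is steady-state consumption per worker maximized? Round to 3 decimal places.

k_gold ≈ 19.835

Capital per worker breaks even when investment replaces (n + δ)·k; here n + δ = 0.116.
Setting f'(k) = n+δ gives 0.28·3.56·k^(0.28−1) = 0.116, hence k_gold = (0.28·3.56/0.116)^(1/0.72) ≈ 19.8349.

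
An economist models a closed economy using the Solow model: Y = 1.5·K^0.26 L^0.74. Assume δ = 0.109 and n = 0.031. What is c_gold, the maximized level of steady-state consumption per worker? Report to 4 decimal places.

c_gold ≈ 1.5909

Capital per worker breaks even when investment replaces (n + δ)·k; here n + δ = 0.14.
Setting f'(k) = n+δ gives 0.26·1.5·k^(0.26−1) = 0.14, hence k_gold = (0.26·1.5/0.14)^(1/0.74) ≈ 3.9927.
y_gold = 1.5·3.9927^0.26 ≈ 2.1499.
c_gold = y_gold − (n+δ)·k_gold = 2.1499 − 0.14·3.9927 ≈ 1.5909.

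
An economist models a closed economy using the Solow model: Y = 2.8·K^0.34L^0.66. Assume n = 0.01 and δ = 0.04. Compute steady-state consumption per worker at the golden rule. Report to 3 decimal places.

n + δ = 0.01 + 0.04 = 0.05.
Maximizing c = f(k) − (n+δ)·k gives f'(k) = n+δ, i.e. 0.34·2.8·k^(0.34−1) = 0.05, so k_gold = (0.34·2.8/0.05)^(1/0.66) ≈ 86.8739.
y_gold = 2.8·86.8739^0.34 ≈ 12.7756.
c_gold = y_gold − (n+δ)·k_gold = 12.7756 − 0.05·86.8739 ≈ 8.4319.

c_gold ≈ 8.432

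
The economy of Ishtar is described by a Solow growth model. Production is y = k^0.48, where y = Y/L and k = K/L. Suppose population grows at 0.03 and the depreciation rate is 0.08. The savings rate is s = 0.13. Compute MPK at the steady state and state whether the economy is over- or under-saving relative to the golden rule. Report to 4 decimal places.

The effective depreciation rate is n + δ = 0.03 + 0.08 = 0.11.
Steady-state k*: s·k^0.48 = 0.11·k gives k* = (0.13/0.11)^(1/0.52) ≈ 1.3789.
MPK = 0.48·1.3789^(-0.52) ≈ 0.4062.
MPK > n+δ = 0.11, so the economy is dynamically efficient (under-saving).

under-saving; MPK ≈ 0.4062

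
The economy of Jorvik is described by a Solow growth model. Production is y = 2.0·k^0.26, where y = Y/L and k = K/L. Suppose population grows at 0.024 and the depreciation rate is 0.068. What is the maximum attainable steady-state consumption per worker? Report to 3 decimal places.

c_gold ≈ 2.720

Capital per worker breaks even when investment replaces (n + δ)·k; here n + δ = 0.092.
Maximizing c = f(k) − (n+δ)·k gives f'(k) = n+δ, i.e. 0.26·2.0·k^(0.26−1) = 0.092, so k_gold = (0.26·2.0/0.092)^(1/0.74) ≈ 10.3874.
y_gold = 2.0·10.3874^0.26 ≈ 3.6755.
c_gold = y_gold − (n+δ)·k_gold = 3.6755 − 0.092·10.3874 ≈ 2.7199.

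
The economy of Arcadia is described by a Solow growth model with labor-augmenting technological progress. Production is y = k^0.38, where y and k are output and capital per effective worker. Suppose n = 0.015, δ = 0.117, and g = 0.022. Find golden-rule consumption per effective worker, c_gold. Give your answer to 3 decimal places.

n + g + δ = 0.015 + 0.022 + 0.117 = 0.154.
Setting f'(k) = n+g+δ gives 0.38·k^(0.38−1) = 0.154, hence k_gold = (0.38/0.154)^(1/0.62) ≈ 4.2922.
y_gold = 4.2922^0.38 ≈ 1.7395.
c_gold = y_gold − (n+g+δ)·k_gold = 1.7395 − 0.154·4.2922 ≈ 1.0785.

c_gold ≈ 1.078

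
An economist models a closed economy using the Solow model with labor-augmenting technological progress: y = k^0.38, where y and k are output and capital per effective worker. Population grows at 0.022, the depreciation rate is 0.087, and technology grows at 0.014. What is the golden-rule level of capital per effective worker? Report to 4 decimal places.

k_gold ≈ 6.1677

Capital per effective worker breaks even when investment replaces (n + g + δ)·k; here n + g + δ = 0.123.
Golden rule sets MPK = n+g+δ: 0.38·k^(0.38−1) = 0.123, so k_gold = (0.38/0.123)^(1/0.62) ≈ 6.1677.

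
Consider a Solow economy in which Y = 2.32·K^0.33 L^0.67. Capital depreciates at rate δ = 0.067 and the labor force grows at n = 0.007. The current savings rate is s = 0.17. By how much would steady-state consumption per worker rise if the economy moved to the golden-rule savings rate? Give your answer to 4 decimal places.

Δc ≈ 0.5230

The effective depreciation rate is n + δ = 0.007 + 0.067 = 0.074.
Current steady state (s = 0.17): k* = (0.17·2.32/0.074)^(1/0.67) ≈ 12.1516, y* = 2.32·12.1516^0.33 ≈ 5.2895, c* = (1−0.17)·5.2895 ≈ 4.3903.
Golden rule sets MPK = n+δ: 0.33·2.32·k^(0.33−1) = 0.074, so k_gold = (0.33·2.32/0.074)^(1/0.67) ≈ 32.7026.
y_gold = 2.32·32.7026^0.33 ≈ 7.3333, c_gold = y_gold − 0.074·k_gold ≈ 4.9133.
Gain: Δc = 4.9133 − 4.3903 ≈ 0.5230.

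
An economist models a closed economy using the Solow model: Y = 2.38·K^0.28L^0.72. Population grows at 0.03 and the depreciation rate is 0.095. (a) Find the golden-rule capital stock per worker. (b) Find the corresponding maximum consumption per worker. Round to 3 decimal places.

The effective depreciation rate is n + δ = 0.03 + 0.095 = 0.125.
Maximizing c = f(k) − (n+δ)·k gives f'(k) = n+δ, i.e. 0.28·2.38·k^(0.28−1) = 0.125, so k_gold = (0.28·2.38/0.125)^(1/0.72) ≈ 10.2207.
y_gold = 2.38·10.2207^0.28 ≈ 4.5628; c_gold = y_gold − 0.125·k_gold ≈ 3.2852.

(a) k_gold ≈ 10.221; (b) c_gold ≈ 3.285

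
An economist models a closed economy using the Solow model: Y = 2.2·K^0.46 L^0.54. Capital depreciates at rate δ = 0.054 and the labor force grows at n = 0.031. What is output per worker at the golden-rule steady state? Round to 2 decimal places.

y_gold ≈ 18.15

The effective depreciation rate is n + δ = 0.031 + 0.054 = 0.085.
Golden rule sets MPK = n+δ: 0.46·2.2·k^(0.46−1) = 0.085, so k_gold = (0.46·2.2/0.085)^(1/0.54) ≈ 98.2090.
Output: y_gold = 2.2·k_gold^0.46 = 2.2·98.2090^0.46 ≈ 18.1473.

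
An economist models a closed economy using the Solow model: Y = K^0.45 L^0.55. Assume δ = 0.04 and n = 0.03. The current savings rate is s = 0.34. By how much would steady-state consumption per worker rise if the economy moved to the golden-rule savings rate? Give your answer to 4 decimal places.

Δc ≈ 0.1158

n + δ = 0.03 + 0.04 = 0.07.
Current steady state (s = 0.34): k* = (0.34/0.07)^(1/0.55) ≈ 17.6997, y* = 17.6997^0.45 ≈ 3.6441, c* = (1−0.34)·3.6441 ≈ 2.4051.
Maximizing c = f(k) − (n+δ)·k gives f'(k) = n+δ, i.e. 0.45·k^(0.45−1) = 0.07, so k_gold = (0.45/0.07)^(1/0.55) ≈ 29.4645.
y_gold = 29.4645^0.45 ≈ 4.5834, c_gold = y_gold − 0.07·k_gold ≈ 2.5209.
Gain: Δc = 2.5209 − 2.4051 ≈ 0.1158.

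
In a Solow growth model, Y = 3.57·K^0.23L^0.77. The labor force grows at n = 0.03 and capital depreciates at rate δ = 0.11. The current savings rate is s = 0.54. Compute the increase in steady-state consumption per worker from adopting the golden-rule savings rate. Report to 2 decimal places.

Δc ≈ 1.07

Break-even investment rate: n + δ = 0.03 + 0.11 = 0.14.
Current steady state (s = 0.54): k* = (0.54·3.57/0.14)^(1/0.77) ≈ 30.1394, y* = 3.57·30.1394^0.23 ≈ 7.8139, c* = (1−0.54)·7.8139 ≈ 3.5944.
Setting f'(k) = n+δ gives 0.23·3.57·k^(0.23−1) = 0.14, hence k_gold = (0.23·3.57/0.14)^(1/0.77) ≈ 9.9483.
y_gold = 3.57·9.9483^0.23 ≈ 6.0555, c_gold = y_gold − 0.14·k_gold ≈ 4.6627.
Gain: Δc = 4.6627 − 3.5944 ≈ 1.0683.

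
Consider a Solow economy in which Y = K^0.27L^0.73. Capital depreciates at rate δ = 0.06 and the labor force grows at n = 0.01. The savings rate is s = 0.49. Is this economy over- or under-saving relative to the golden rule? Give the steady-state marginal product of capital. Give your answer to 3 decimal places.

over-saving; MPK ≈ 0.039

n + δ = 0.01 + 0.06 = 0.07.
Steady-state k*: s·k^0.27 = 0.07·k gives k* = (0.49/0.07)^(1/0.73) ≈ 14.3770.
MPK = 0.27·14.3770^(-0.73) ≈ 0.0386.
MPK < n+δ = 0.07, so the economy is dynamically inefficient (over-saving).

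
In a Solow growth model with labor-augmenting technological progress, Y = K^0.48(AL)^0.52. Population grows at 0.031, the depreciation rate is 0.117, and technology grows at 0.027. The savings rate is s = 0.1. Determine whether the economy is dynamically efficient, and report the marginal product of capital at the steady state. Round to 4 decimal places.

n + g + δ = 0.031 + 0.027 + 0.117 = 0.175.
Steady-state k*: s·k^0.48 = 0.175·k gives k* = (0.1/0.175)^(1/0.52) ≈ 0.3409.
MPK = 0.48·0.3409^(-0.52) ≈ 0.8400.
MPK > n+g+δ = 0.175, so the economy is dynamically efficient (under-saving).

dynamically efficient; MPK ≈ 0.8400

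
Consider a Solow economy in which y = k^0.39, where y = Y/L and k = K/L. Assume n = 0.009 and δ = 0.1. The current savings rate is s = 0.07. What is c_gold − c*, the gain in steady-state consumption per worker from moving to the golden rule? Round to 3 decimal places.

Δc ≈ 0.677

Break-even investment rate: n + δ = 0.009 + 0.1 = 0.109.
Current steady state (s = 0.07): k* = (0.07/0.109)^(1/0.61) ≈ 0.4838, y* = 0.4838^0.39 ≈ 0.7534, c* = (1−0.07)·0.7534 ≈ 0.7007.
Maximizing c = f(k) − (n+δ)·k gives f'(k) = n+δ, i.e. 0.39·k^(0.39−1) = 0.109, so k_gold = (0.39/0.109)^(1/0.61) ≈ 8.0836.
y_gold = 8.0836^0.39 ≈ 2.2593, c_gold = y_gold − 0.109·k_gold ≈ 1.3781.
Gain: Δc = 1.3781 − 0.7007 ≈ 0.6775.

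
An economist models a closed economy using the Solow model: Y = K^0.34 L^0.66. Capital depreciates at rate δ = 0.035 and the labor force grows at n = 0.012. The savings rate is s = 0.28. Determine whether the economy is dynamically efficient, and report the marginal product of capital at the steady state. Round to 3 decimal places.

Break-even investment rate: n + δ = 0.012 + 0.035 = 0.047.
Steady-state k*: s·k^0.34 = 0.047·k gives k* = (0.28/0.047)^(1/0.66) ≈ 14.9394.
MPK = 0.34·14.9394^(-0.66) ≈ 0.0571.
MPK > n+δ = 0.047, so the economy is dynamically efficient (under-saving).

dynamically efficient; MPK ≈ 0.057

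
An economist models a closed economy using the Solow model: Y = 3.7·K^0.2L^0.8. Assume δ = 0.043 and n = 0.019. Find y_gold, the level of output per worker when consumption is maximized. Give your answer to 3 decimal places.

y_gold ≈ 6.877

The effective depreciation rate is n + δ = 0.019 + 0.043 = 0.062.
At the golden rule the marginal product of capital equals n+δ: 0.2·3.7·k^(0.2−1) = 0.062. Solving, k_gold = (0.2·3.7/0.062)^(1/0.8) ≈ 22.1845.
Output: y_gold = 3.7·k_gold^0.2 = 3.7·22.1845^0.2 ≈ 6.8772.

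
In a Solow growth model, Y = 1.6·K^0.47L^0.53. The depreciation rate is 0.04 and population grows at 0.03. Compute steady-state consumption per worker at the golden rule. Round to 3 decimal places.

The effective depreciation rate is n + δ = 0.03 + 0.04 = 0.07.
Maximizing c = f(k) − (n+δ)·k gives f'(k) = n+δ, i.e. 0.47·1.6·k^(0.47−1) = 0.07, so k_gold = (0.47·1.6/0.07)^(1/0.53) ≈ 88.2082.
y_gold = 1.6·88.2082^0.47 ≈ 13.1374.
c_gold = y_gold − (n+δ)·k_gold = 13.1374 − 0.07·88.2082 ≈ 6.9628.

c_gold ≈ 6.963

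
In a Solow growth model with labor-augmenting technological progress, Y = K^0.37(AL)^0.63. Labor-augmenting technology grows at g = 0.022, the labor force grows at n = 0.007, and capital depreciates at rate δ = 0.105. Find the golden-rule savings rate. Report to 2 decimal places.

The effective depreciation rate is n + g + δ = 0.007 + 0.022 + 0.105 = 0.134.
At the golden rule MPK = n+g+δ, and in any Cobb-Douglas steady state s = (n+g+δ)·k/y = MPK·k/y = capital's share 0.37.

s_gold = 0.37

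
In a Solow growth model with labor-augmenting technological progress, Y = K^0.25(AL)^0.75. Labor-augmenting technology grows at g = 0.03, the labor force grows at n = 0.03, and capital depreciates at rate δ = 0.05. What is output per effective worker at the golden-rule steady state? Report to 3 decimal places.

y_gold ≈ 1.315

Break-even investment rate: n + g + δ = 0.03 + 0.03 + 0.05 = 0.11.
At the golden rule the marginal product of capital equals n+g+δ: 0.25·k^(0.25−1) = 0.11. Solving, k_gold = (0.25/0.11)^(1/0.75) ≈ 2.9881.
Output: y_gold = k_gold^0.25 = 2.9881^0.25 ≈ 1.3148.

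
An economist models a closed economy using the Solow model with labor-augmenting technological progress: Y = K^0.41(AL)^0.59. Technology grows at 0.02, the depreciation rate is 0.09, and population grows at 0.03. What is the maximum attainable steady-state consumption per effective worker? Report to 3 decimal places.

c_gold ≈ 1.245

Break-even investment rate: n + g + δ = 0.03 + 0.02 + 0.09 = 0.14.
At the golden rule the marginal product of capital equals n+g+δ: 0.41·k^(0.41−1) = 0.14. Solving, k_gold = (0.41/0.14)^(1/0.59) ≈ 6.1793.
y_gold = 6.1793^0.41 ≈ 2.1100.
c_gold = y_gold − (n+g+δ)·k_gold = 2.1100 − 0.14·6.1793 ≈ 1.2449.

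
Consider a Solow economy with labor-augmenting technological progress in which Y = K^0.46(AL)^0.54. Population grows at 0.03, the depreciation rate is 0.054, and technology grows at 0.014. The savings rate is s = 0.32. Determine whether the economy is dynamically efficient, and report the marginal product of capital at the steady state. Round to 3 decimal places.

dynamically efficient; MPK ≈ 0.141

n + g + δ = 0.03 + 0.014 + 0.054 = 0.098.
Steady-state k*: s·k^0.46 = 0.098·k gives k* = (0.32/0.098)^(1/0.54) ≈ 8.9477.
MPK = 0.46·8.9477^(-0.54) ≈ 0.1409.
MPK > n+g+δ = 0.098, so the economy is dynamically efficient (under-saving).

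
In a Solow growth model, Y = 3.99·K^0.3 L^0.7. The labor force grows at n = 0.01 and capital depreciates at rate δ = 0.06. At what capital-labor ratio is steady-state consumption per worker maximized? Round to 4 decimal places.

The effective depreciation rate is n + δ = 0.01 + 0.06 = 0.07.
Golden rule sets MPK = n+δ: 0.3·3.99·k^(0.3−1) = 0.07, so k_gold = (0.3·3.99/0.07)^(1/0.7) ≈ 57.7329.

k_gold ≈ 57.7329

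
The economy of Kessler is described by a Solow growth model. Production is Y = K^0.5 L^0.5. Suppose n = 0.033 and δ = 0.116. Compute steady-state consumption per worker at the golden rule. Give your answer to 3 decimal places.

n + δ = 0.033 + 0.116 = 0.149.
Golden rule sets MPK = n+δ: 0.5·k^(0.5−1) = 0.149, so k_gold = (0.5/0.149)^(1/0.5) ≈ 11.2608.
y_gold = 11.2608^0.5 ≈ 3.3557.
c_gold = y_gold − (n+δ)·k_gold = 3.3557 − 0.149·11.2608 ≈ 1.6779.

c_gold ≈ 1.678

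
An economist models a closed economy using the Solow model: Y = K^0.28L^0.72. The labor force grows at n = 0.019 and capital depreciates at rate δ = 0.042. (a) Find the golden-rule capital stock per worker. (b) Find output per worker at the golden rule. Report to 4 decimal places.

The effective depreciation rate is n + δ = 0.019 + 0.042 = 0.061.
Maximizing c = f(k) − (n+δ)·k gives f'(k) = n+δ, i.e. 0.28·k^(0.28−1) = 0.061, so k_gold = (0.28/0.061)^(1/0.72) ≈ 8.3024.
y_gold = 8.3024^0.28 ≈ 1.8087.

(a) k_gold ≈ 8.3024; (b) y_gold ≈ 1.8087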